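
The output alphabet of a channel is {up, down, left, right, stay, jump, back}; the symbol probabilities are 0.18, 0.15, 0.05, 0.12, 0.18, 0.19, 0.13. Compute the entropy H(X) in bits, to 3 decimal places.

H = −Σ pᵢ log₂ pᵢ.
−0.18·log₂(0.18) = 0.4453
−0.15·log₂(0.15) = 0.4105
−0.05·log₂(0.05) = 0.2161
−0.12·log₂(0.12) = 0.3671
−0.18·log₂(0.18) = 0.4453
−0.19·log₂(0.19) = 0.4552
−0.13·log₂(0.13) = 0.3826
Sum ≈ 2.7222 → 2.722 bits.

2.722 bits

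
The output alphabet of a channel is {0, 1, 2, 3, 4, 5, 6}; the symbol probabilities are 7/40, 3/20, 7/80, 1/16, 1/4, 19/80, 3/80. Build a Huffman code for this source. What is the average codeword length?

2.6125 bits/symbol

Repeatedly combine the two least-probable nodes; the expected code length is the sum of the merged weights.
merge 3/80 + 1/16 → 1/10
merge 7/80 + 1/10 → 3/16
merge 3/20 + 7/40 → 13/40
merge 3/16 + 19/80 → 17/40
merge 1/4 + 13/40 → 23/40
merge 17/40 + 23/40 → 1
L = 1/10 + 3/16 + 13/40 + 17/40 + 23/40 + 1 = 209/80 = 2.6125 bits/symbol.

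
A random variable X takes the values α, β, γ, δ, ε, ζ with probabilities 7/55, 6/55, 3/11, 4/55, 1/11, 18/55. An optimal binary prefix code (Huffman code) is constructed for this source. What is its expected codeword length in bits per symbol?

Repeatedly combine the two least-probable nodes; the expected code length is the sum of the merged weights.
merge 4/55 + 1/11 → 9/55
merge 6/55 + 7/55 → 13/55
merge 9/55 + 13/55 → 2/5
merge 3/11 + 18/55 → 3/5
merge 2/5 + 3/5 → 1
L = 9/55 + 13/55 + 2/5 + 3/5 + 1 = 12/5 = 2.4 bits/symbol.

2.4 bits/symbol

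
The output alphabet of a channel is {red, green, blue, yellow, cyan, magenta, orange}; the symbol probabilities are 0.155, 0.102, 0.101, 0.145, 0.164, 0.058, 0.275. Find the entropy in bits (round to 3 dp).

2.669 bits

H = −Σ pᵢ log₂ pᵢ.
−0.155·log₂(0.155) = 0.4169
−0.102·log₂(0.102) = 0.3359
−0.101·log₂(0.101) = 0.3341
−0.145·log₂(0.145) = 0.4040
−0.164·log₂(0.164) = 0.4278
−0.058·log₂(0.058) = 0.2383
−0.275·log₂(0.275) = 0.5122
Sum ≈ 2.6690 → 2.669 bits.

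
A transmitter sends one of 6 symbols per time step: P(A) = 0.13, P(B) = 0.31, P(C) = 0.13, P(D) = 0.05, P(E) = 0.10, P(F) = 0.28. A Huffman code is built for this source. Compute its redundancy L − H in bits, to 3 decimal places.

Entropy H = −Σ p log₂ p ≈ 2.3516 bits.
Huffman merges: 1/20+1/10→3/20; 13/100+13/100→13/50; 3/20+13/50→41/100; 7/25+31/100→59/100; 41/100+59/100→1. L = 241/100 ≈ 2.4100.
L − H = 2.4100 − 2.3516 = 0.058 bits.

0.058 bits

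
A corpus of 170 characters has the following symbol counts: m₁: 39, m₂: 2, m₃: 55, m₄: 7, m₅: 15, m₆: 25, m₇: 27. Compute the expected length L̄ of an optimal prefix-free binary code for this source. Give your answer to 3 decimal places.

2.482 bits/symbol

Probabilities are the counts divided by 170.
Repeatedly combine the two least-probable nodes; the expected code length is the sum of the merged weights.
merge 1/85 + 7/170 → 9/170
merge 9/170 + 3/34 → 12/85
merge 12/85 + 5/34 → 49/170
merge 27/170 + 39/170 → 33/85
merge 49/170 + 11/34 → 52/85
merge 33/85 + 52/85 → 1
L = 9/170 + 12/85 + 49/170 + 33/85 + 52/85 + 1 = 211/85 ≈ 2.482 bits/symbol.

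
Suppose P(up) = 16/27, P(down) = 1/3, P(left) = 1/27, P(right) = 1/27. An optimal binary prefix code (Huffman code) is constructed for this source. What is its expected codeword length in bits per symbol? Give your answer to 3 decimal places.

1.481 bits/symbol

Repeatedly combine the two least-probable nodes; the expected code length is the sum of the merged weights.
merge 1/27 + 1/27 → 2/27
merge 2/27 + 1/3 → 11/27
merge 11/27 + 16/27 → 1
L = 2/27 + 11/27 + 1 = 40/27 ≈ 1.481 bits/symbol.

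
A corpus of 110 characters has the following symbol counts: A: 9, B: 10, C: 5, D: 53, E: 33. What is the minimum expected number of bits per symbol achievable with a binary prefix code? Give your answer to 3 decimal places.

Probabilities are the counts divided by 110.
Repeatedly combine the two least-probable nodes; the expected code length is the sum of the merged weights.
merge 1/22 + 9/110 → 7/55
merge 1/11 + 7/55 → 12/55
merge 12/55 + 3/10 → 57/110
merge 53/110 + 57/110 → 1
L = 7/55 + 12/55 + 57/110 + 1 = 41/22 ≈ 1.864 bits/symbol.

1.864 bits/symbol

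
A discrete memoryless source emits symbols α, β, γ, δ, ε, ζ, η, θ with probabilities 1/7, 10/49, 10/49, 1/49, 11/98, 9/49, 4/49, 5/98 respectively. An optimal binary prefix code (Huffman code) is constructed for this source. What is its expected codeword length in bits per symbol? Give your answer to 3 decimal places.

Repeatedly combine the two least-probable nodes; the expected code length is the sum of the merged weights.
merge 1/49 + 5/98 → 1/14
merge 1/14 + 4/49 → 15/98
merge 11/98 + 1/7 → 25/98
merge 15/98 + 9/49 → 33/98
merge 10/49 + 10/49 → 20/49
merge 25/98 + 33/98 → 29/49
merge 20/49 + 29/49 → 1
L = 1/14 + 15/98 + 25/98 + 33/98 + 20/49 + 29/49 + 1 = 138/49 ≈ 2.816 bits/symbol.

2.816 bits/symbol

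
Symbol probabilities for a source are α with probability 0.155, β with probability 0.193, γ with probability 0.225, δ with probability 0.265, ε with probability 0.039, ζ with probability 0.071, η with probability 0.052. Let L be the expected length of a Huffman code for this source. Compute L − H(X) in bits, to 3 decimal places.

Entropy H = −Σ p log₂ p ≈ 2.5421 bits.
Huffman merges: 39/1000+13/250→91/1000; 71/1000+91/1000→81/500; 31/200+81/500→317/1000; 193/1000+9/40→209/500; 53/200+317/1000→291/500; 209/500+291/500→1. L = 257/100 ≈ 2.5700.
L − H = 2.5700 − 2.5421 = 0.028 bits.

0.028 bits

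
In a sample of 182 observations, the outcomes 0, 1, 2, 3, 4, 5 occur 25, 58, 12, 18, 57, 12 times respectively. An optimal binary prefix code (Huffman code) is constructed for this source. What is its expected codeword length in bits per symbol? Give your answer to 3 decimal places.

2.363 bits/symbol

Probabilities are the counts divided by 182.
Repeatedly combine the two least-probable nodes; the expected code length is the sum of the merged weights.
merge 6/91 + 6/91 → 12/91
merge 9/91 + 12/91 → 3/13
merge 25/182 + 3/13 → 67/182
merge 57/182 + 29/91 → 115/182
merge 67/182 + 115/182 → 1
L = 12/91 + 3/13 + 67/182 + 115/182 + 1 = 215/91 ≈ 2.363 bits/symbol.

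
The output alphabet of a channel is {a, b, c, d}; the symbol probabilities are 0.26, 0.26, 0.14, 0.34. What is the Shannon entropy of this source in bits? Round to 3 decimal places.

H = −Σ pᵢ log₂ pᵢ.
−0.26·log₂(0.26) = 0.5053
−0.26·log₂(0.26) = 0.5053
−0.14·log₂(0.14) = 0.3971
−0.34·log₂(0.34) = 0.5292
Sum ≈ 1.9369 → 1.937 bits.

1.937 bits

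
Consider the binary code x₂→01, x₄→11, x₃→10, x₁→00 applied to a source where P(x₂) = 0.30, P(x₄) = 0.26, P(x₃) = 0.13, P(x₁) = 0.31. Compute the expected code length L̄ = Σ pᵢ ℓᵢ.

2 bits/symbol

L̄ = Σ pᵢ·ℓᵢ = 0.30·2 + 0.26·2 + 0.13·2 + 0.31·2 = 2 bits/symbol.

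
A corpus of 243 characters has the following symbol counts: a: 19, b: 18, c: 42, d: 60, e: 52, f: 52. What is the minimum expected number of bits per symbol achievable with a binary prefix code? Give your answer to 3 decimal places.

2.477 bits/symbol

Probabilities are the counts divided by 243.
Repeatedly combine the two least-probable nodes; the expected code length is the sum of the merged weights.
merge 2/27 + 19/243 → 37/243
merge 37/243 + 14/81 → 79/243
merge 52/243 + 52/243 → 104/243
merge 20/81 + 79/243 → 139/243
merge 104/243 + 139/243 → 1
L = 37/243 + 79/243 + 104/243 + 139/243 + 1 = 602/243 ≈ 2.477 bits/symbol.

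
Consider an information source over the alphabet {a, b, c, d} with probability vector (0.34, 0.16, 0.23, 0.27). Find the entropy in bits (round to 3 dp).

1.950 bits

H = −Σ pᵢ log₂ pᵢ.
−0.34·log₂(0.34) = 0.5292
−0.16·log₂(0.16) = 0.4230
−0.23·log₂(0.23) = 0.4877
−0.27·log₂(0.27) = 0.5100
Sum ≈ 1.9499 → 1.950 bits.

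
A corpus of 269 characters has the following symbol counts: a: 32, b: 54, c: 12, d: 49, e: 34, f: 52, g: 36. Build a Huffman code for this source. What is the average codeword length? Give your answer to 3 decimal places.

Probabilities are the counts divided by 269.
Repeatedly combine the two least-probable nodes; the expected code length is the sum of the merged weights.
merge 12/269 + 32/269 → 44/269
merge 34/269 + 36/269 → 70/269
merge 44/269 + 49/269 → 93/269
merge 52/269 + 54/269 → 106/269
merge 70/269 + 93/269 → 163/269
merge 106/269 + 163/269 → 1
L = 44/269 + 70/269 + 93/269 + 106/269 + 163/269 + 1 = 745/269 ≈ 2.770 bits/symbol.

2.770 bits/symbol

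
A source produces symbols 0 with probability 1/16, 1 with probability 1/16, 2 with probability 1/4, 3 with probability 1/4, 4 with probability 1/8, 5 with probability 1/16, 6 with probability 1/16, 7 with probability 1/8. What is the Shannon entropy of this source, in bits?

2.75 bits

Each probability is a power of 1/2, so log₂(1/p) is an integer.
H = Σ p·log₂(1/p) = 1/16·4 + 1/16·4 + 1/4·2 + 1/4·2 + 1/8·3 + 1/16·4 + 1/16·4 + 1/8·3 = 2.75 bits.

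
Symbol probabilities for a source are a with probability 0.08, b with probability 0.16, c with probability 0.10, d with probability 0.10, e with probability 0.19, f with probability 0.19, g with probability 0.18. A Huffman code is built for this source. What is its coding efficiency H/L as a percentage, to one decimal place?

97.7%

Entropy H = −Σ p log₂ p ≈ 2.7347 bits.
Huffman merges: 2/25+1/10→9/50; 1/10+4/25→13/50; 9/50+9/50→9/25; 19/100+19/100→19/50; 13/50+9/25→31/50; 19/50+31/50→1. L = 14/5 ≈ 2.8000.
Efficiency = H/L = 2.7347/2.8000 = 97.7%.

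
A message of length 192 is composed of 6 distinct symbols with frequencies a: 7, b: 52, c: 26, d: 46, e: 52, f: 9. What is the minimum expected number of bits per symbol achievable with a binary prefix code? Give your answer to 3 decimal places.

Probabilities are the counts divided by 192.
Repeatedly combine the two least-probable nodes; the expected code length is the sum of the merged weights.
merge 7/192 + 3/64 → 1/12
merge 1/12 + 13/96 → 7/32
merge 7/32 + 23/96 → 11/24
merge 13/48 + 13/48 → 13/24
merge 11/24 + 13/24 → 1
L = 1/12 + 7/32 + 11/24 + 13/24 + 1 = 221/96 ≈ 2.302 bits/symbol.

2.302 bits/symbol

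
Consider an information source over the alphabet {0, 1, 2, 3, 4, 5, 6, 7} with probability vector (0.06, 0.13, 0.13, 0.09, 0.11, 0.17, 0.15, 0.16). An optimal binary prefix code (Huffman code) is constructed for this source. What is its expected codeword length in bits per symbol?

2.98 bits/symbol

Repeatedly combine the two least-probable nodes; the expected code length is the sum of the merged weights.
merge 3/50 + 9/100 → 3/20
merge 11/100 + 13/100 → 6/25
merge 13/100 + 3/20 → 7/25
merge 3/20 + 4/25 → 31/100
merge 17/100 + 6/25 → 41/100
merge 7/25 + 31/100 → 59/100
merge 41/100 + 59/100 → 1
L = 3/20 + 6/25 + 7/25 + 31/100 + 41/100 + 59/100 + 1 = 149/50 = 2.98 bits/symbol.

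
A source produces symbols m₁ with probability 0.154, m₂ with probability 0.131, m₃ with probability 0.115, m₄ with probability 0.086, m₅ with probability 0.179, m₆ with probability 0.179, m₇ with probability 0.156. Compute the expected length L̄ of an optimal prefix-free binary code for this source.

Repeatedly combine the two least-probable nodes; the expected code length is the sum of the merged weights.
merge 43/500 + 23/200 → 201/1000
merge 131/1000 + 77/500 → 57/200
merge 39/250 + 179/1000 → 67/200
merge 179/1000 + 201/1000 → 19/50
merge 57/200 + 67/200 → 31/50
merge 19/50 + 31/50 → 1
L = 201/1000 + 57/200 + 67/200 + 19/50 + 31/50 + 1 = 2821/1000 = 2.821 bits/symbol.

2.821 bits/symbol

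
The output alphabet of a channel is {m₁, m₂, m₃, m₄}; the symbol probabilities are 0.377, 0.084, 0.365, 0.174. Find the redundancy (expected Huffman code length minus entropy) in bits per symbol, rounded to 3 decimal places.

0.081 bits

Entropy H = −Σ p log₂ p ≈ 1.8004 bits.
Huffman merges: 21/250+87/500→129/500; 129/500+73/200→623/1000; 377/1000+623/1000→1. L = 1881/1000 ≈ 1.8810.
L − H = 1.8810 − 1.8004 = 0.081 bits.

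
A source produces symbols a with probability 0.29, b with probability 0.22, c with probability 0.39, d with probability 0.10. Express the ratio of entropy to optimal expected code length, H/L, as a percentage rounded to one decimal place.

96.4%

Entropy H = −Σ p log₂ p ≈ 1.8605 bits.
Huffman merges: 1/10+11/50→8/25; 29/100+8/25→61/100; 39/100+61/100→1. L = 193/100 ≈ 1.9300.
Efficiency = H/L = 1.8605/1.9300 = 96.4%.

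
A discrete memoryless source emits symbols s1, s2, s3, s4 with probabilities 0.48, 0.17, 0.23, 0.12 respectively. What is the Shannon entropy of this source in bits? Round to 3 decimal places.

H = −Σ pᵢ log₂ pᵢ.
−0.48·log₂(0.48) = 0.5083
−0.17·log₂(0.17) = 0.4346
−0.23·log₂(0.23) = 0.4877
−0.12·log₂(0.12) = 0.3671
Sum ≈ 1.7976 → 1.798 bits.

1.798 bits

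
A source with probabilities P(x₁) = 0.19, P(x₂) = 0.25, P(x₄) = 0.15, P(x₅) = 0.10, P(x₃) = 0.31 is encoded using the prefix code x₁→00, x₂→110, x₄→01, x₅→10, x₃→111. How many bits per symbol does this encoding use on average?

L̄ = Σ pᵢ·ℓᵢ = 0.19·2 + 0.25·3 + 0.15·2 + 0.10·2 + 0.31·3 = 2.56 bits/symbol.

2.56 bits/symbol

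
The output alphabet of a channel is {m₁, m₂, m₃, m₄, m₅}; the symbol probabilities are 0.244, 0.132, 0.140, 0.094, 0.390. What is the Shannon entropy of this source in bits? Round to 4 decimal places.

2.1297 bits

H = −Σ pᵢ log₂ pᵢ.
−0.244·log₂(0.244) = 0.4966
−0.132·log₂(0.132) = 0.3856
−0.140·log₂(0.140) = 0.3971
−0.094·log₂(0.094) = 0.3207
−0.390·log₂(0.390) = 0.5298
Sum ≈ 2.1297 → 2.1297 bits.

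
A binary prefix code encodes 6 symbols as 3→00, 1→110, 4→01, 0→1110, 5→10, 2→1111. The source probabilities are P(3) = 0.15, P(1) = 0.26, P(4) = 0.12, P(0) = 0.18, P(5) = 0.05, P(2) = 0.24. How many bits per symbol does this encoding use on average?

L̄ = Σ pᵢ·ℓᵢ = 0.15·2 + 0.26·3 + 0.12·2 + 0.18·4 + 0.05·2 + 0.24·4 = 3.1 bits/symbol.

3.1 bits/symbol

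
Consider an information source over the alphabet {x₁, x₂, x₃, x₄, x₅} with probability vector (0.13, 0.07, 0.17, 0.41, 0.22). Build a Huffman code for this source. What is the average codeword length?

2.16 bits/symbol

Repeatedly combine the two least-probable nodes; the expected code length is the sum of the merged weights.
merge 7/100 + 13/100 → 1/5
merge 17/100 + 1/5 → 37/100
merge 11/50 + 37/100 → 59/100
merge 41/100 + 59/100 → 1
L = 1/5 + 37/100 + 59/100 + 1 = 54/25 = 2.16 bits/symbol.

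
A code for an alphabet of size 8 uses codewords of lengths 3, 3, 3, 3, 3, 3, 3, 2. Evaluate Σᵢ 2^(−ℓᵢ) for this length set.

1.125

With common denominator 2^3 = 8: Σ 2^(−ℓᵢ) = 1/8 + 1/8 + 1/8 + 1/8 + 1/8 + 1/8 + 1/8 + 2/8 = 9/8 = 1.125.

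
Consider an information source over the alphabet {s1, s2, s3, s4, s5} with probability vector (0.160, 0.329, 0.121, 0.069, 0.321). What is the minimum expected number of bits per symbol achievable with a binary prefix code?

Repeatedly combine the two least-probable nodes; the expected code length is the sum of the merged weights.
merge 69/1000 + 121/1000 → 19/100
merge 4/25 + 19/100 → 7/20
merge 321/1000 + 329/1000 → 13/20
merge 7/20 + 13/20 → 1
L = 19/100 + 7/20 + 13/20 + 1 = 219/100 = 2.19 bits/symbol.

2.19 bits/symbol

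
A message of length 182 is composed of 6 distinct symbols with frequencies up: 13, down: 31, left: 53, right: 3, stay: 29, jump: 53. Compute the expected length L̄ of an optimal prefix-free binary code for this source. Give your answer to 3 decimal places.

2.335 bits/symbol

Probabilities are the counts divided by 182.
Repeatedly combine the two least-probable nodes; the expected code length is the sum of the merged weights.
merge 3/182 + 1/14 → 8/91
merge 8/91 + 29/182 → 45/182
merge 31/182 + 45/182 → 38/91
merge 53/182 + 53/182 → 53/91
merge 38/91 + 53/91 → 1
L = 8/91 + 45/182 + 38/91 + 53/91 + 1 = 425/182 ≈ 2.335 bits/symbol.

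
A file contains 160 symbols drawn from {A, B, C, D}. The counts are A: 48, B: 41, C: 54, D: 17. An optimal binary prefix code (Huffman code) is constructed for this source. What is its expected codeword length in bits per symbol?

Probabilities are the counts divided by 160.
Repeatedly combine the two least-probable nodes; the expected code length is the sum of the merged weights.
merge 17/160 + 41/160 → 29/80
merge 3/10 + 27/80 → 51/80
merge 29/80 + 51/80 → 1
L = 29/80 + 51/80 + 1 = 2 bits/symbol.

2 bits/symbol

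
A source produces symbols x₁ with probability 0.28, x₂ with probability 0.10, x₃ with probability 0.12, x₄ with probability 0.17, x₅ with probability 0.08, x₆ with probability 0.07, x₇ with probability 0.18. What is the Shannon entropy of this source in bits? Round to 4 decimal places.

2.6534 bits

H = −Σ pᵢ log₂ pᵢ.
−0.28·log₂(0.28) = 0.5142
−0.10·log₂(0.10) = 0.3322
−0.12·log₂(0.12) = 0.3671
−0.17·log₂(0.17) = 0.4346
−0.08·log₂(0.08) = 0.2915
−0.07·log₂(0.07) = 0.2686
−0.18·log₂(0.18) = 0.4453
Sum ≈ 2.6534 → 2.6534 bits.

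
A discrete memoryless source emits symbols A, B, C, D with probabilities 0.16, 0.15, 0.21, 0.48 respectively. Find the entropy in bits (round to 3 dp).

1.815 bits

H = −Σ pᵢ log₂ pᵢ.
−0.16·log₂(0.16) = 0.4230
−0.15·log₂(0.15) = 0.4105
−0.21·log₂(0.21) = 0.4728
−0.48·log₂(0.48) = 0.5083
Sum ≈ 1.8147 → 1.815 bits.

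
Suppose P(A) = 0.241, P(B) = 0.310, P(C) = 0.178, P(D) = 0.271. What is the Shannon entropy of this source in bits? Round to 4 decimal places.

1.9722 bits

H = −Σ pᵢ log₂ pᵢ.
−0.241·log₂(0.241) = 0.4947
−0.310·log₂(0.310) = 0.5238
−0.178·log₂(0.178) = 0.4432
−0.271·log₂(0.271) = 0.5105
Sum ≈ 1.9722 → 1.9722 bits.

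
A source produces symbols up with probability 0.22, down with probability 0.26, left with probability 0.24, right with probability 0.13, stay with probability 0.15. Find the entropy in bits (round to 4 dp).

H = −Σ pᵢ log₂ pᵢ.
−0.22·log₂(0.22) = 0.4806
−0.26·log₂(0.26) = 0.5053
−0.24·log₂(0.24) = 0.4941
−0.13·log₂(0.13) = 0.3826
−0.15·log₂(0.15) = 0.4105
Sum ≈ 2.2732 → 2.2732 bits.

2.2732 bits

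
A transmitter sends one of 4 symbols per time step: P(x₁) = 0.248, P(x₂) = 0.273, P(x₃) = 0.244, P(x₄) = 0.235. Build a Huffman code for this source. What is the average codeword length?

Repeatedly combine the two least-probable nodes; the expected code length is the sum of the merged weights.
merge 47/200 + 61/250 → 479/1000
merge 31/125 + 273/1000 → 521/1000
merge 479/1000 + 521/1000 → 1
L = 479/1000 + 521/1000 + 1 = 2 bits/symbol.

2 bits/symbol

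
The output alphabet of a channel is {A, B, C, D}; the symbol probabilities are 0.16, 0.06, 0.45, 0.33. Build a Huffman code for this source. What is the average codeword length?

1.77 bits/symbol

Repeatedly combine the two least-probable nodes; the expected code length is the sum of the merged weights.
merge 3/50 + 4/25 → 11/50
merge 11/50 + 33/100 → 11/20
merge 9/20 + 11/20 → 1
L = 11/50 + 11/20 + 1 = 177/100 = 1.77 bits/symbol.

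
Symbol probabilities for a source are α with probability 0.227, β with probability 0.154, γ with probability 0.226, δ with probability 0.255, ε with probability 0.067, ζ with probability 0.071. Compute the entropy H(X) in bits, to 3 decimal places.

H = −Σ pᵢ log₂ pᵢ.
−0.227·log₂(0.227) = 0.4856
−0.154·log₂(0.154) = 0.4156
−0.226·log₂(0.226) = 0.4849
−0.255·log₂(0.255) = 0.5027
−0.067·log₂(0.067) = 0.2613
−0.071·log₂(0.071) = 0.2709
Sum ≈ 2.4211 → 2.421 bits.

2.421 bits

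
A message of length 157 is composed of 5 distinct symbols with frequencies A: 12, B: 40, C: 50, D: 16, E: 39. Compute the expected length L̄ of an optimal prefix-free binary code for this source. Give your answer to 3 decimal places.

2.178 bits/symbol

Probabilities are the counts divided by 157.
Repeatedly combine the two least-probable nodes; the expected code length is the sum of the merged weights.
merge 12/157 + 16/157 → 28/157
merge 28/157 + 39/157 → 67/157
merge 40/157 + 50/157 → 90/157
merge 67/157 + 90/157 → 1
L = 28/157 + 67/157 + 90/157 + 1 = 342/157 ≈ 2.178 bits/symbol.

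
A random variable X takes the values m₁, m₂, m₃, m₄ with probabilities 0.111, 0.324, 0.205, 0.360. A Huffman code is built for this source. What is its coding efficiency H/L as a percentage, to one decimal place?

96.0%

Entropy H = −Σ p log₂ p ≈ 1.8781 bits.
Huffman merges: 111/1000+41/200→79/250; 79/250+81/250→16/25; 9/25+16/25→1. L = 489/250 ≈ 1.9560.
Efficiency = H/L = 1.8781/1.9560 = 96.0%.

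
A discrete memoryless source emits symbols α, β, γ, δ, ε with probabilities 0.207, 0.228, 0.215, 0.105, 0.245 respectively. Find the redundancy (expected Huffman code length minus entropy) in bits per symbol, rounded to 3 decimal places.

Entropy H = −Σ p log₂ p ≈ 2.2720 bits.
Huffman merges: 21/200+207/1000→39/125; 43/200+57/250→443/1000; 49/200+39/125→557/1000; 443/1000+557/1000→1. L = 289/125 ≈ 2.3120.
L − H = 2.3120 − 2.2720 = 0.040 bits.

0.040 bits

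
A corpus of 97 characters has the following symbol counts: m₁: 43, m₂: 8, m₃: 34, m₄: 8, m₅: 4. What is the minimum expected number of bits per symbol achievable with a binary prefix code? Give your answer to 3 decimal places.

Probabilities are the counts divided by 97.
Repeatedly combine the two least-probable nodes; the expected code length is the sum of the merged weights.
merge 4/97 + 8/97 → 12/97
merge 8/97 + 12/97 → 20/97
merge 20/97 + 34/97 → 54/97
merge 43/97 + 54/97 → 1
L = 12/97 + 20/97 + 54/97 + 1 = 183/97 ≈ 1.887 bits/symbol.

1.887 bits/symbol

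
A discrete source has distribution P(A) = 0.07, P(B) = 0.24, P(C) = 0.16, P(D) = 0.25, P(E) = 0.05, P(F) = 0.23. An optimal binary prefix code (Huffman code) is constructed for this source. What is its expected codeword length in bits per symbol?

2.4 bits/symbol

Repeatedly combine the two least-probable nodes; the expected code length is the sum of the merged weights.
merge 1/20 + 7/100 → 3/25
merge 3/25 + 4/25 → 7/25
merge 23/100 + 6/25 → 47/100
merge 1/4 + 7/25 → 53/100
merge 47/100 + 53/100 → 1
L = 3/25 + 7/25 + 47/100 + 53/100 + 1 = 12/5 = 2.4 bits/symbol.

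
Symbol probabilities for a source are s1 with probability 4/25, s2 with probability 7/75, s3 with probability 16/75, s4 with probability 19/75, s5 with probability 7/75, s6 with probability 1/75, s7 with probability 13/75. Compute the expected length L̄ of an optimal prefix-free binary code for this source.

2.64 bits/symbol

Repeatedly combine the two least-probable nodes; the expected code length is the sum of the merged weights.
merge 1/75 + 7/75 → 8/75
merge 7/75 + 8/75 → 1/5
merge 4/25 + 13/75 → 1/3
merge 1/5 + 16/75 → 31/75
merge 19/75 + 1/3 → 44/75
merge 31/75 + 44/75 → 1
L = 8/75 + 1/5 + 1/3 + 31/75 + 44/75 + 1 = 66/25 = 2.64 bits/symbol.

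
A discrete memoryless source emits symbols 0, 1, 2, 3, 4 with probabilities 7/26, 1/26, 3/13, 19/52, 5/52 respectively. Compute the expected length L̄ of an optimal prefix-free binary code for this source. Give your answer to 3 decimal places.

Repeatedly combine the two least-probable nodes; the expected code length is the sum of the merged weights.
merge 1/26 + 5/52 → 7/52
merge 7/52 + 3/13 → 19/52
merge 7/26 + 19/52 → 33/52
merge 19/52 + 33/52 → 1
L = 7/52 + 19/52 + 33/52 + 1 = 111/52 ≈ 2.135 bits/symbol.

2.135 bits/symbol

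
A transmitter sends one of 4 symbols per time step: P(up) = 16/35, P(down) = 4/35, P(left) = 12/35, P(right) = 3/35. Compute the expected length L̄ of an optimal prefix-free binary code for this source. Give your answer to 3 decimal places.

1.743 bits/symbol

Repeatedly combine the two least-probable nodes; the expected code length is the sum of the merged weights.
merge 3/35 + 4/35 → 1/5
merge 1/5 + 12/35 → 19/35
merge 16/35 + 19/35 → 1
L = 1/5 + 19/35 + 1 = 61/35 ≈ 1.743 bits/symbol.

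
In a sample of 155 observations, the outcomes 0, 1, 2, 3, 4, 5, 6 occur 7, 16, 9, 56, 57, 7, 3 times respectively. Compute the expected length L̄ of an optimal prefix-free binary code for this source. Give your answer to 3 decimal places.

2.239 bits/symbol

Probabilities are the counts divided by 155.
Repeatedly combine the two least-probable nodes; the expected code length is the sum of the merged weights.
merge 3/155 + 7/155 → 2/31
merge 7/155 + 9/155 → 16/155
merge 2/31 + 16/155 → 26/155
merge 16/155 + 26/155 → 42/155
merge 42/155 + 56/155 → 98/155
merge 57/155 + 98/155 → 1
L = 2/31 + 16/155 + 26/155 + 42/155 + 98/155 + 1 = 347/155 ≈ 2.239 bits/symbol.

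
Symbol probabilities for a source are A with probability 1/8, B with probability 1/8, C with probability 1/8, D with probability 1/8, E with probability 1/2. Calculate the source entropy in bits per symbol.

Each probability is a power of 1/2, so log₂(1/p) is an integer.
H = Σ p·log₂(1/p) = 1/8·3 + 1/8·3 + 1/8·3 + 1/8·3 + 1/2·1 = 2 bits.

2 bits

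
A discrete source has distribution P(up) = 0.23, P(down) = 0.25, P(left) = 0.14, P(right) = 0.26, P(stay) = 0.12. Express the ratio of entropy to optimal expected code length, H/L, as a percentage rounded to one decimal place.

Entropy H = −Σ p log₂ p ≈ 2.2571 bits.
Huffman merges: 3/25+7/50→13/50; 23/100+1/4→12/25; 13/50+13/50→13/25; 12/25+13/25→1. L = 113/50 ≈ 2.2600.
Efficiency = H/L = 2.2571/2.2600 = 99.9%.

99.9%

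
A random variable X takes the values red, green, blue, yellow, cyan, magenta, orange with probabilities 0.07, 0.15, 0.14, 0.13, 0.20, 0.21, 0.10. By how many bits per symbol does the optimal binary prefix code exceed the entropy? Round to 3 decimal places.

0.032 bits

Entropy H = −Σ p log₂ p ≈ 2.7283 bits.
Huffman merges: 7/100+1/10→17/100; 13/100+7/50→27/100; 3/20+17/100→8/25; 1/5+21/100→41/100; 27/100+8/25→59/100; 41/100+59/100→1. L = 69/25 ≈ 2.7600.
L − H = 2.7600 − 2.7283 = 0.032 bits.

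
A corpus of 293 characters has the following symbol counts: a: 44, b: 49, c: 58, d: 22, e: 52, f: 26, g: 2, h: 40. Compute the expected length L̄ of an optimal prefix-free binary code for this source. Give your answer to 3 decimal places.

Probabilities are the counts divided by 293.
Repeatedly combine the two least-probable nodes; the expected code length is the sum of the merged weights.
merge 2/293 + 22/293 → 24/293
merge 24/293 + 26/293 → 50/293
merge 40/293 + 44/293 → 84/293
merge 49/293 + 50/293 → 99/293
merge 52/293 + 58/293 → 110/293
merge 84/293 + 99/293 → 183/293
merge 110/293 + 183/293 → 1
L = 24/293 + 50/293 + 84/293 + 99/293 + 110/293 + 183/293 + 1 = 843/293 ≈ 2.877 bits/symbol.

2.877 bits/symbol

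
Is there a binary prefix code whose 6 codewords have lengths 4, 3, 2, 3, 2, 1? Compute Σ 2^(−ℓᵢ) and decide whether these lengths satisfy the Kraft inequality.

1.3125; no

With common denominator 2^4 = 16: Σ 2^(−ℓᵢ) = 1/16 + 2/16 + 4/16 + 2/16 + 4/16 + 8/16 = 21/16 = 1.3125.
Kraft's inequality requires Σ ≤ 1; here Σ = 1.3125 > 1, so no such prefix code exists.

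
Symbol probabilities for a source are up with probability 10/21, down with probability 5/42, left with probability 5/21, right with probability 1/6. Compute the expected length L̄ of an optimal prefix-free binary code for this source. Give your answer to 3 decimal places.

1.810 bits/symbol

Repeatedly combine the two least-probable nodes; the expected code length is the sum of the merged weights.
merge 5/42 + 1/6 → 2/7
merge 5/21 + 2/7 → 11/21
merge 10/21 + 11/21 → 1
L = 2/7 + 11/21 + 1 = 38/21 ≈ 1.810 bits/symbol.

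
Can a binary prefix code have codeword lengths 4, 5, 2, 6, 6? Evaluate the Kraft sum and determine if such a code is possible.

With common denominator 2^6 = 64: Σ 2^(−ℓᵢ) = 4/64 + 2/64 + 16/64 + 1/64 + 1/64 = 24/64 = 0.375.
Kraft's inequality requires Σ ≤ 1; here Σ = 0.375 ≤ 1, so such a prefix code exists.

0.375; yes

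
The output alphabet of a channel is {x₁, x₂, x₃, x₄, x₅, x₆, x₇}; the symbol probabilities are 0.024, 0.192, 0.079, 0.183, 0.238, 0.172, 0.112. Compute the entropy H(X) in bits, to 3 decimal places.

H = −Σ pᵢ log₂ pᵢ.
−0.024·log₂(0.024) = 0.1291
−0.192·log₂(0.192) = 0.4571
−0.079·log₂(0.079) = 0.2893
−0.183·log₂(0.183) = 0.4484
−0.238·log₂(0.238) = 0.4929
−0.172·log₂(0.172) = 0.4368
−0.112·log₂(0.112) = 0.3537
Sum ≈ 2.6074 → 2.607 bits.

2.607 bits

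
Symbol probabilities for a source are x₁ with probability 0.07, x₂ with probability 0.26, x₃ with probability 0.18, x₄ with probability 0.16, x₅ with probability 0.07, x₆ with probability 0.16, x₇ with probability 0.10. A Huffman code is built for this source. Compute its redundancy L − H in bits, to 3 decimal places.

0.034 bits

Entropy H = −Σ p log₂ p ≈ 2.6659 bits.
Huffman merges: 7/100+7/100→7/50; 1/10+7/50→6/25; 4/25+4/25→8/25; 9/50+6/25→21/50; 13/50+8/25→29/50; 21/50+29/50→1. L = 27/10 ≈ 2.7000.
L − H = 2.7000 − 2.6659 = 0.034 bits.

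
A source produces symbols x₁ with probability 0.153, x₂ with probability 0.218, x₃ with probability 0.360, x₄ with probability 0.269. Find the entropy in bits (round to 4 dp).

1.9336 bits

H = −Σ pᵢ log₂ pᵢ.
−0.153·log₂(0.153) = 0.4144
−0.218·log₂(0.218) = 0.4791
−0.360·log₂(0.360) = 0.5306
−0.269·log₂(0.269) = 0.5096
Sum ≈ 1.9336 → 1.9336 bits.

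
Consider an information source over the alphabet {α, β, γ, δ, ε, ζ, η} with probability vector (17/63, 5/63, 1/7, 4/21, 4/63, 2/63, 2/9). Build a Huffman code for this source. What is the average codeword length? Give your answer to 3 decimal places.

2.587 bits/symbol

Repeatedly combine the two least-probable nodes; the expected code length is the sum of the merged weights.
merge 2/63 + 4/63 → 2/21
merge 5/63 + 2/21 → 11/63
merge 1/7 + 11/63 → 20/63
merge 4/21 + 2/9 → 26/63
merge 17/63 + 20/63 → 37/63
merge 26/63 + 37/63 → 1
L = 2/21 + 11/63 + 20/63 + 26/63 + 37/63 + 1 = 163/63 ≈ 2.587 bits/symbol.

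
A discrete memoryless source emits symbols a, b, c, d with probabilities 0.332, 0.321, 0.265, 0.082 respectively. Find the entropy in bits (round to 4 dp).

H = −Σ pᵢ log₂ pᵢ.
−0.332·log₂(0.332) = 0.5281
−0.321·log₂(0.321) = 0.5262
−0.265·log₂(0.265) = 0.5077
−0.082·log₂(0.082) = 0.2959
Sum ≈ 1.8580 → 1.8580 bits.

1.8580 bits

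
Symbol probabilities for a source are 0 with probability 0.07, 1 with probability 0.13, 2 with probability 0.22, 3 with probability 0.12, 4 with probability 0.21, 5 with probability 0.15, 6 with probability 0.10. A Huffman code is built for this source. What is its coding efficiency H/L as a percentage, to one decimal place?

99.1%

Entropy H = −Σ p log₂ p ≈ 2.7144 bits.
Huffman merges: 7/100+1/10→17/100; 3/25+13/100→1/4; 3/20+17/100→8/25; 21/100+11/50→43/100; 1/4+8/25→57/100; 43/100+57/100→1. L = 137/50 ≈ 2.7400.
Efficiency = H/L = 2.7144/2.7400 = 99.1%.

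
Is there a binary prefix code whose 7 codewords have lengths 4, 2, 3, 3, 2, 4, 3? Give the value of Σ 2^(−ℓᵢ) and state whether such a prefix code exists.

With common denominator 2^4 = 16: Σ 2^(−ℓᵢ) = 1/16 + 4/16 + 2/16 + 2/16 + 4/16 + 1/16 + 2/16 = 16/16 = 1.
Kraft's inequality requires Σ ≤ 1; here Σ = 1 ≤ 1, so such a prefix code exists.

1; yes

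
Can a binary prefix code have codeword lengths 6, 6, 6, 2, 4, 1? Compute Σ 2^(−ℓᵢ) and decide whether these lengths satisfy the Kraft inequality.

0.859375; yes

With common denominator 2^6 = 64: Σ 2^(−ℓᵢ) = 1/64 + 1/64 + 1/64 + 16/64 + 4/64 + 32/64 = 55/64 = 0.859375.
Kraft's inequality requires Σ ≤ 1; here Σ = 0.859375 ≤ 1, so such a prefix code exists.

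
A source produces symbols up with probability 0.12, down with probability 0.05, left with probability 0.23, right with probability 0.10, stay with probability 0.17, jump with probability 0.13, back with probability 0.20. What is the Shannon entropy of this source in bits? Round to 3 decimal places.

2.685 bits

H = −Σ pᵢ log₂ pᵢ.
−0.12·log₂(0.12) = 0.3671
−0.05·log₂(0.05) = 0.2161
−0.23·log₂(0.23) = 0.4877
−0.10·log₂(0.10) = 0.3322
−0.17·log₂(0.17) = 0.4346
−0.13·log₂(0.13) = 0.3826
−0.20·log₂(0.20) = 0.4644
Sum ≈ 2.6846 → 2.685 bits.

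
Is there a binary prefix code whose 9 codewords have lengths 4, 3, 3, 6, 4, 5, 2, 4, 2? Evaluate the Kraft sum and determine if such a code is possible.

0.984375; yes

With common denominator 2^6 = 64: Σ 2^(−ℓᵢ) = 4/64 + 8/64 + 8/64 + 1/64 + 4/64 + 2/64 + 16/64 + 4/64 + 16/64 = 63/64 = 0.984375.
Kraft's inequality requires Σ ≤ 1; here Σ = 0.984375 ≤ 1, so such a prefix code exists.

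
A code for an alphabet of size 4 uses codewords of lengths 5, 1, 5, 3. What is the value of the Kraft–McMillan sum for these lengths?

With common denominator 2^5 = 32: Σ 2^(−ℓᵢ) = 1/32 + 16/32 + 1/32 + 4/32 = 22/32 = 0.6875.

0.6875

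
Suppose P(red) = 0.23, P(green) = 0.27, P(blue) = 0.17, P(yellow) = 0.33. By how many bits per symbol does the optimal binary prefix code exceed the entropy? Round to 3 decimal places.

0.040 bits

Entropy H = −Σ p log₂ p ≈ 1.9601 bits.
Huffman merges: 17/100+23/100→2/5; 27/100+33/100→3/5; 2/5+3/5→1. L = 2 ≈ 2.0000.
L − H = 2.0000 − 1.9601 = 0.040 bits.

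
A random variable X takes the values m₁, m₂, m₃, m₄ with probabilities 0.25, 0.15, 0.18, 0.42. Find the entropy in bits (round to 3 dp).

H = −Σ pᵢ log₂ pᵢ.
−0.25·log₂(0.25) = 0.5000
−0.15·log₂(0.15) = 0.4105
−0.18·log₂(0.18) = 0.4453
−0.42·log₂(0.42) = 0.5256
Sum ≈ 1.8815 → 1.881 bits.

1.881 bits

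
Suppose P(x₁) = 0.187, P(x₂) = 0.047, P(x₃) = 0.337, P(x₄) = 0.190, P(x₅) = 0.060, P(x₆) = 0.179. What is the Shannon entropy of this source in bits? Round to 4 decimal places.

2.3315 bits

H = −Σ pᵢ log₂ pᵢ.
−0.187·log₂(0.187) = 0.4523
−0.047·log₂(0.047) = 0.2073
−0.337·log₂(0.337) = 0.5288
−0.190·log₂(0.190) = 0.4552
−0.060·log₂(0.060) = 0.2435
−0.179·log₂(0.179) = 0.4443
Sum ≈ 2.3315 → 2.3315 bits.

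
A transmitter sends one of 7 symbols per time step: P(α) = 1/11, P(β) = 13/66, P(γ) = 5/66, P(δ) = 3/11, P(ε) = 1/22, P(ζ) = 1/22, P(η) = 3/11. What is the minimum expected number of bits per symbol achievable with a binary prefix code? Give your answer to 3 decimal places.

Repeatedly combine the two least-probable nodes; the expected code length is the sum of the merged weights.
merge 1/22 + 1/22 → 1/11
merge 5/66 + 1/11 → 1/6
merge 1/11 + 1/6 → 17/66
merge 13/66 + 17/66 → 5/11
merge 3/11 + 3/11 → 6/11
merge 5/11 + 6/11 → 1
L = 1/11 + 1/6 + 17/66 + 5/11 + 6/11 + 1 = 83/33 ≈ 2.515 bits/symbol.

2.515 bits/symbol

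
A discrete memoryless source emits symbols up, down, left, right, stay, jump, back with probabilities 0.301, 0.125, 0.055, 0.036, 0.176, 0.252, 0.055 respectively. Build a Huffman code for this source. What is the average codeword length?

2.508 bits/symbol

Repeatedly combine the two least-probable nodes; the expected code length is the sum of the merged weights.
merge 9/250 + 11/200 → 91/1000
merge 11/200 + 91/1000 → 73/500
merge 1/8 + 73/500 → 271/1000
merge 22/125 + 63/250 → 107/250
merge 271/1000 + 301/1000 → 143/250
merge 107/250 + 143/250 → 1
L = 91/1000 + 73/500 + 271/1000 + 107/250 + 143/250 + 1 = 627/250 = 2.508 bits/symbol.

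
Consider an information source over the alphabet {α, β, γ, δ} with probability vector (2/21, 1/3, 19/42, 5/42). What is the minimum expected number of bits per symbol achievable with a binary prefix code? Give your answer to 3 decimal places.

Repeatedly combine the two least-probable nodes; the expected code length is the sum of the merged weights.
merge 2/21 + 5/42 → 3/14
merge 3/14 + 1/3 → 23/42
merge 19/42 + 23/42 → 1
L = 3/14 + 23/42 + 1 = 37/21 ≈ 1.762 bits/symbol.

1.762 bits/symbol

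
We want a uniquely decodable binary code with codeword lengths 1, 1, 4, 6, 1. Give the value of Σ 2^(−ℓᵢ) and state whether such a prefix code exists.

1.578125; no

With common denominator 2^6 = 64: Σ 2^(−ℓᵢ) = 32/64 + 32/64 + 4/64 + 1/64 + 32/64 = 101/64 = 1.578125.
Kraft's inequality requires Σ ≤ 1; here Σ = 1.578125 > 1, so no such prefix code exists.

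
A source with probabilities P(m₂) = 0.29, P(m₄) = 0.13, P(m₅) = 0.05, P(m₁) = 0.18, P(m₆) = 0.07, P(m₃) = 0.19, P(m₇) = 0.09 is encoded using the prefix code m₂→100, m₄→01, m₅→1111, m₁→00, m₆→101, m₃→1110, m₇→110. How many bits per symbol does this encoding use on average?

2.93 bits/symbol

L̄ = Σ pᵢ·ℓᵢ = 0.29·3 + 0.13·2 + 0.05·4 + 0.18·2 + 0.07·3 + 0.19·4 + 0.09·3 = 2.93 bits/symbol.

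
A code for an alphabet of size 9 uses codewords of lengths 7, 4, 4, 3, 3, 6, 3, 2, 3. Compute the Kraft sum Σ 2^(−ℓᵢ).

0.8984375

With common denominator 2^7 = 128: Σ 2^(−ℓᵢ) = 1/128 + 8/128 + 8/128 + 16/128 + 16/128 + 2/128 + 16/128 + 32/128 + 16/128 = 115/128 = 0.8984375.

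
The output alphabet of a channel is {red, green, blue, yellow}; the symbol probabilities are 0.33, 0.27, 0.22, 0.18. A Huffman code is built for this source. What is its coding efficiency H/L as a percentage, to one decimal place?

Entropy H = −Σ p log₂ p ≈ 1.9637 bits.
Huffman merges: 9/50+11/50→2/5; 27/100+33/100→3/5; 2/5+3/5→1. L = 2 ≈ 2.0000.
Efficiency = H/L = 1.9637/2.0000 = 98.2%.

98.2%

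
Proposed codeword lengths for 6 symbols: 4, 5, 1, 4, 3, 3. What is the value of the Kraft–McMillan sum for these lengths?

0.90625

With common denominator 2^5 = 32: Σ 2^(−ℓᵢ) = 2/32 + 1/32 + 16/32 + 2/32 + 4/32 + 4/32 = 29/32 = 0.90625.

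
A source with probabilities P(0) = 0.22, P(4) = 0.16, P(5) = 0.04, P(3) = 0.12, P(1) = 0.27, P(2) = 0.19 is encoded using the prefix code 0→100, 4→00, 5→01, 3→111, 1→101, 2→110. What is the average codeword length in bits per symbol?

2.8 bits/symbol

L̄ = Σ pᵢ·ℓᵢ = 0.22·3 + 0.16·2 + 0.04·2 + 0.12·3 + 0.27·3 + 0.19·3 = 2.8 bits/symbol.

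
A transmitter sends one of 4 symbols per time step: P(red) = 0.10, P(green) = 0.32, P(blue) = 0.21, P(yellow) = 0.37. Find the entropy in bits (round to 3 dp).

1.862 bits

H = −Σ pᵢ log₂ pᵢ.
−0.10·log₂(0.10) = 0.3322
−0.32·log₂(0.32) = 0.5260
−0.21·log₂(0.21) = 0.4728
−0.37·log₂(0.37) = 0.5307
Sum ≈ 1.8618 → 1.862 bits.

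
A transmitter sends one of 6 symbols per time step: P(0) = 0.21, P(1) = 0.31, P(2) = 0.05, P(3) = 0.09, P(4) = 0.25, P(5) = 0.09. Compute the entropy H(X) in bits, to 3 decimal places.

2.338 bits

H = −Σ pᵢ log₂ pᵢ.
−0.21·log₂(0.21) = 0.4728
−0.31·log₂(0.31) = 0.5238
−0.05·log₂(0.05) = 0.2161
−0.09·log₂(0.09) = 0.3127
−0.25·log₂(0.25) = 0.5000
−0.09·log₂(0.09) = 0.3127
Sum ≈ 2.3380 → 2.338 bits.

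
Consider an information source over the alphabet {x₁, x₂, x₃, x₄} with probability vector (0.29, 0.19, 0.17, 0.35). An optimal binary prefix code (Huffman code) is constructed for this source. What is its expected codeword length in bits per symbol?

Repeatedly combine the two least-probable nodes; the expected code length is the sum of the merged weights.
merge 17/100 + 19/100 → 9/25
merge 29/100 + 7/20 → 16/25
merge 9/25 + 16/25 → 1
L = 9/25 + 16/25 + 1 = 2 bits/symbol.

2 bits/symbol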